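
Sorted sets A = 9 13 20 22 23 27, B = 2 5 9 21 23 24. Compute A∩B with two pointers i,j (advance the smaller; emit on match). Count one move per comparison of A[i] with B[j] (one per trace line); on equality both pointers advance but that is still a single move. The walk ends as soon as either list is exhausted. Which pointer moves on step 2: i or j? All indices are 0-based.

j

i=0 j=0: 9>2, j++
i=0 j=1: 9>5, j++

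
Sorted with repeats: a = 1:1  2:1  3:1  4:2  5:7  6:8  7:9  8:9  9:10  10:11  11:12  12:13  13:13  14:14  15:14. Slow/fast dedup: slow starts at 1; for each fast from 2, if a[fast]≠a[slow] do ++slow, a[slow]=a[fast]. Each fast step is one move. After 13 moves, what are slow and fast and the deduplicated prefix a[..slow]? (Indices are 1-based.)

(s=1,f=2) a[fast]=1=a[slow] dup → fast++
(s=1,f=3) a[fast]=1=a[slow] dup → fast++
(s=1,f=4) a[fast]=2≠a[slow]=1 write a[2]=2 → slow++,fast++
(s=2,f=5) a[fast]=7≠a[slow]=2 write a[3]=7 → slow++,fast++
(s=3,f=6) a[fast]=8≠a[slow]=7 write a[4]=8 → slow++,fast++
(s=4,f=7) a[fast]=9≠a[slow]=8 write a[5]=9 → slow++,fast++
(s=5,f=8) a[fast]=9=a[slow] dup → fast++
(s=5,f=9) a[fast]=10≠a[slow]=9 write a[6]=10 → slow++,fast++
(s=6,f=10) a[fast]=11≠a[slow]=10 write a[7]=11 → slow++,fast++
(s=7,f=11) a[fast]=12≠a[slow]=11 write a[8]=12 → slow++,fast++
(s=8,f=12) a[fast]=13≠a[slow]=12 write a[9]=13 → slow++,fast++
(s=9,f=13) a[fast]=13=a[slow] dup → fast++
(s=9,f=14) a[fast]=14≠a[slow]=13 write a[10]=14 → slow++,fast++

slow=10, fast=15, prefix=[1, 2, 7, 8, 9, 10, 11, 12, 13, 14]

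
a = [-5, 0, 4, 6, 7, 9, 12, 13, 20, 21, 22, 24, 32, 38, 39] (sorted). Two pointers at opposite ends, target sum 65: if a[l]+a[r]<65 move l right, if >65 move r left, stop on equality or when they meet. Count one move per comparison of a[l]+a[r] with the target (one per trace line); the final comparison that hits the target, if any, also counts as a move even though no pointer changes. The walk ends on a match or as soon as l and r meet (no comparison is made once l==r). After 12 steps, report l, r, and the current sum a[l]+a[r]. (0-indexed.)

l=0 r=14: -5+39=34 <65, l++
l=1 r=14: 0+39=39 <65, l++
l=2 r=14: 4+39=43 <65, l++
l=3 r=14: 6+39=45 <65, l++
l=4 r=14: 7+39=46 <65, l++
l=5 r=14: 9+39=48 <65, l++
l=6 r=14: 12+39=51 <65, l++
l=7 r=14: 13+39=52 <65, l++
l=8 r=14: 20+39=59 <65, l++
l=9 r=14: 21+39=60 <65, l++
l=10 r=14: 22+39=61 <65, l++
l=11 r=14: 24+39=63 <65, l++

l=12, r=14, sum=71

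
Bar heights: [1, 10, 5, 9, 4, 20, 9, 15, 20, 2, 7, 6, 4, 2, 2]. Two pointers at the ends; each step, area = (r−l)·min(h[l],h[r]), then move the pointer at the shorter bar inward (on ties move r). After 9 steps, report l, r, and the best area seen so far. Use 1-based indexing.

l=4, r=9, best area=70

l=1 r=15: min(1,2)*14=14 best=14 *, l++
l=2 r=15: min(10,2)*13=26 best=26 *, r--
l=2 r=14: min(10,2)*12=24 best=26, r--
l=2 r=13: min(10,4)*11=44 best=44 *, r--
l=2 r=12: min(10,6)*10=60 best=60 *, r--
l=2 r=11: min(10,7)*9=63 best=63 *, r--
l=2 r=10: min(10,2)*8=16 best=63, r--
l=2 r=9: min(10,20)*7=70 best=70 *, l++
l=3 r=9: min(5,20)*6=30 best=70, l++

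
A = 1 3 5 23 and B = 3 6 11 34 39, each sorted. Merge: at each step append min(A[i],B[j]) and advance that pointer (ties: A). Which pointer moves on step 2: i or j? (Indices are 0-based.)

i

[i=0,j=0] A[i]=1<=B[j]=3 take 1 → i++
[i=1,j=0] A[i]=3<=B[j]=3 take 3 → i++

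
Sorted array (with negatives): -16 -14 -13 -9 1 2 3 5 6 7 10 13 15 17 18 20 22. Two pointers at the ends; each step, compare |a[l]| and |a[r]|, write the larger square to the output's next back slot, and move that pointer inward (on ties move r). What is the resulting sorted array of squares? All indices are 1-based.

l=1 r=17: |-16|<=|22| out[17]=484, r--
l=1 r=16: |-16|<=|20| out[16]=400, r--
l=1 r=15: |-16|<=|18| out[15]=324, r--
l=1 r=14: |-16|<=|17| out[14]=289, r--
l=1 r=13: |-16|>|15| out[13]=256, l++
l=2 r=13: |-14|<=|15| out[12]=225, r--
l=2 r=12: |-14|>|13| out[11]=196, l++
l=3 r=12: |-13|<=|13| out[10]=169, r--
l=3 r=11: |-13|>|10| out[9]=169, l++
l=4 r=11: |-9|<=|10| out[8]=100, r--
l=4 r=10: |-9|>|7| out[7]=81, l++
l=5 r=10: |1|<=|7| out[6]=49, r--
l=5 r=9: |1|<=|6| out[5]=36, r--
l=5 r=8: |1|<=|5| out[4]=25, r--
l=5 r=7: |1|<=|3| out[3]=9, r--
l=5 r=6: |1|<=|2| out[2]=4, r--
l=5 r=5: |1|<=|1| out[1]=1, r--

[1, 4, 9, 25, 36, 49, 81, 100, 169, 169, 196, 225, 256, 289, 324, 400, 484]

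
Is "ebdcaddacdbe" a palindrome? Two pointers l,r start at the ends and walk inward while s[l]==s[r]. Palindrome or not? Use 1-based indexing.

palindrome

l=1 r=12: 'e'=='e', l++,r--
l=2 r=11: 'b'=='b', l++,r--
l=3 r=10: 'd'=='d', l++,r--
l=4 r=9: 'c'=='c', l++,r--
l=5 r=8: 'a'=='a', l++,r--
l=6 r=7: 'd'=='d', l++,r--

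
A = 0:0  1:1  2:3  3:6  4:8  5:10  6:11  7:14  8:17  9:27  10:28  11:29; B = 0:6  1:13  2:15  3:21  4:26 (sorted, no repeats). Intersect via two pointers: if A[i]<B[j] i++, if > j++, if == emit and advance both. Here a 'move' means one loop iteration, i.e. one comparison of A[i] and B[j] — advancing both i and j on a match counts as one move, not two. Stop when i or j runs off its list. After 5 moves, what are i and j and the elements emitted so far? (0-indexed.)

i=5, j=1, emitted=[6]

i=0 j=0: 0<6, i++
i=1 j=0: 1<6, i++
i=2 j=0: 3<6, i++
i=3 j=0: 6==6 emit, i++,j++
i=4 j=1: 8<13, i++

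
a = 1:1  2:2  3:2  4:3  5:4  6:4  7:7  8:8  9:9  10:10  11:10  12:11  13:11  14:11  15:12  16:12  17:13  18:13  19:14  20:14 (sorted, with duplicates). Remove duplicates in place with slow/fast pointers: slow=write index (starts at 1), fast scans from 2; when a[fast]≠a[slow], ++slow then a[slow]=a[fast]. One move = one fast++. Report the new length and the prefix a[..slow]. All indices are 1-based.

length 12; prefix = [1, 2, 3, 4, 7, 8, 9, 10, 11, 12, 13, 14]

slow=1 fast=2: a[fast]=2≠a[slow]=1 write a[2]=2, slow++,fast++
slow=2 fast=3: a[fast]=2=a[slow] dup, fast++
slow=2 fast=4: a[fast]=3≠a[slow]=2 write a[3]=3, slow++,fast++
slow=3 fast=5: a[fast]=4≠a[slow]=3 write a[4]=4, slow++,fast++
slow=4 fast=6: a[fast]=4=a[slow] dup, fast++
slow=4 fast=7: a[fast]=7≠a[slow]=4 write a[5]=7, slow++,fast++
slow=5 fast=8: a[fast]=8≠a[slow]=7 write a[6]=8, slow++,fast++
slow=6 fast=9: a[fast]=9≠a[slow]=8 write a[7]=9, slow++,fast++
slow=7 fast=10: a[fast]=10≠a[slow]=9 write a[8]=10, slow++,fast++
slow=8 fast=11: a[fast]=10=a[slow] dup, fast++
slow=8 fast=12: a[fast]=11≠a[slow]=10 write a[9]=11, slow++,fast++
slow=9 fast=13: a[fast]=11=a[slow] dup, fast++
slow=9 fast=14: a[fast]=11=a[slow] dup, fast++
slow=9 fast=15: a[fast]=12≠a[slow]=11 write a[10]=12, slow++,fast++
slow=10 fast=16: a[fast]=12=a[slow] dup, fast++
slow=10 fast=17: a[fast]=13≠a[slow]=12 write a[11]=13, slow++,fast++
slow=11 fast=18: a[fast]=13=a[slow] dup, fast++
slow=11 fast=19: a[fast]=14≠a[slow]=13 write a[12]=14, slow++,fast++
slow=12 fast=20: a[fast]=14=a[slow] dup, fast++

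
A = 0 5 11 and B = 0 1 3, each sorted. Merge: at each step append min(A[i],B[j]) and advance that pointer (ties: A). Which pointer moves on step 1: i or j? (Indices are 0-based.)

[i=0,j=0] A[i]=0<=B[j]=0 take 0 → i++

i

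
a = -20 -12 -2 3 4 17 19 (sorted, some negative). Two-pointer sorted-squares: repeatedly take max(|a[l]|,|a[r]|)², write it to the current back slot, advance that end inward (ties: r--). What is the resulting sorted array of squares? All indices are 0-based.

[4, 9, 16, 144, 289, 361, 400]

[0,6] |-20|>|19| out[6]=400 → l++
[1,6] |-12|<=|19| out[5]=361 → r--
[1,5] |-12|<=|17| out[4]=289 → r--
[1,4] |-12|>|4| out[3]=144 → l++
[2,4] |-2|<=|4| out[2]=16 → r--
[2,3] |-2|<=|3| out[1]=9 → r--
[2,2] |-2|<=|-2| out[0]=4 → r--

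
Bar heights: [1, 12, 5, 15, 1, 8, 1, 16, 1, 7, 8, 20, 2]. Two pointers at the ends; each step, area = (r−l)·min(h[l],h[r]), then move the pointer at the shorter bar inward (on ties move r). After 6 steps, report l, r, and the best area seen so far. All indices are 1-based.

[1,13] min(1,2)*12=12 best=12 * → l++
[2,13] min(12,2)*11=22 best=22 * → r--
[2,12] min(12,20)*10=120 best=120 * → l++
[3,12] min(5,20)*9=45 best=120 → l++
[4,12] min(15,20)*8=120 best=120 → l++
[5,12] min(1,20)*7=7 best=120 → l++

l=6, r=12, best area=120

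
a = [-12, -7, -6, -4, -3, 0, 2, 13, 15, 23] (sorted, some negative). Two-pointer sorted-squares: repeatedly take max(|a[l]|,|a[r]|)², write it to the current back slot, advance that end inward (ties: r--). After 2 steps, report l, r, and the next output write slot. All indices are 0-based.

l=0 r=9: |-12|<=|23| out[9]=529, r--
l=0 r=8: |-12|<=|15| out[8]=225, r--

l=0, r=7, next write slot=7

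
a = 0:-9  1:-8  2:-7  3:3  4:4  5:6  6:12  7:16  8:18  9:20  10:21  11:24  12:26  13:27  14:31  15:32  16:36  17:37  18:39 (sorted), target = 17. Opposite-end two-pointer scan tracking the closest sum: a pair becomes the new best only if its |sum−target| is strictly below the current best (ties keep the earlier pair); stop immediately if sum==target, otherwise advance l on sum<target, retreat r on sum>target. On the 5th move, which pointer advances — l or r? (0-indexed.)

l=0 r=18: -9+39=30 d=13 *, r--
l=0 r=17: -9+37=28 d=11 *, r--
l=0 r=16: -9+36=27 d=10 *, r--
l=0 r=15: -9+32=23 d=6 *, r--
l=0 r=14: -9+31=22 d=5 *, r--

r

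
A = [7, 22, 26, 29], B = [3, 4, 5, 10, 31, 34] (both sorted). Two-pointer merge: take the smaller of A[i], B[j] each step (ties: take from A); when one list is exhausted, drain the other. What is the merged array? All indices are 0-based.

i=0 j=0: A[i]=7>B[j]=3 take 3, j++
i=0 j=1: A[i]=7>B[j]=4 take 4, j++
i=0 j=2: A[i]=7>B[j]=5 take 5, j++
i=0 j=3: A[i]=7<=B[j]=10 take 7, i++
i=1 j=3: A[i]=22>B[j]=10 take 10, j++
i=1 j=4: A[i]=22<=B[j]=31 take 22, i++
i=2 j=4: A[i]=26<=B[j]=31 take 26, i++
i=3 j=4: A[i]=29<=B[j]=31 take 29, i++
i=4 j=4: A done, take B[j]=31, j++
i=4 j=5: A done, take B[j]=34, j++

[3, 4, 5, 7, 10, 22, 26, 29, 31, 34]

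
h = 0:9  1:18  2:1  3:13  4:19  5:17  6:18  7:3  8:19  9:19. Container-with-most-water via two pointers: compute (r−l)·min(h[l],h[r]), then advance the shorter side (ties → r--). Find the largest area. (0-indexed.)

max area = 144

[0,9] min(9,19)*9=81 best=81 * → l++
[1,9] min(18,19)*8=144 best=144 * → l++
[2,9] min(1,19)*7=7 best=144 → l++
[3,9] min(13,19)*6=78 best=144 → l++
[4,9] min(19,19)*5=95 best=144 → r--
[4,8] min(19,19)*4=76 best=144 → r--
[4,7] min(19,3)*3=9 best=144 → r--
[4,6] min(19,18)*2=36 best=144 → r--
[4,5] min(19,17)*1=17 best=144 → r--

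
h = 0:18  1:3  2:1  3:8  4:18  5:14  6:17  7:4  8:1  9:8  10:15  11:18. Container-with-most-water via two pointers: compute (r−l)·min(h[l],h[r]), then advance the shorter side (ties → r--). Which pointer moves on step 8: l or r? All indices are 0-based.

l=0 r=11: min(18,18)*11=198 best=198 *, r--
l=0 r=10: min(18,15)*10=150 best=198, r--
l=0 r=9: min(18,8)*9=72 best=198, r--
l=0 r=8: min(18,1)*8=8 best=198, r--
l=0 r=7: min(18,4)*7=28 best=198, r--
l=0 r=6: min(18,17)*6=102 best=198, r--
l=0 r=5: min(18,14)*5=70 best=198, r--
l=0 r=4: min(18,18)*4=72 best=198, r--

r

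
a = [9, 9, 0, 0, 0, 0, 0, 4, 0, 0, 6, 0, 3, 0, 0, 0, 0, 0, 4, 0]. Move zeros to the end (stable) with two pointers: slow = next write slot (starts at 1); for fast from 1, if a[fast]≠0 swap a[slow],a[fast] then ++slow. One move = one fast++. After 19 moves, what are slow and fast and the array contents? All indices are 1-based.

(s=1,f=1) a[fast]=9≠0 swap→a[1]=9 → slow++,fast++
(s=2,f=2) a[fast]=9≠0 swap→a[2]=9 → slow++,fast++
(s=3,f=3) a[fast]=0 → fast++
(s=3,f=4) a[fast]=0 → fast++
(s=3,f=5) a[fast]=0 → fast++
(s=3,f=6) a[fast]=0 → fast++
(s=3,f=7) a[fast]=0 → fast++
(s=3,f=8) a[fast]=4≠0 swap→a[3]=4 → slow++,fast++
(s=4,f=9) a[fast]=0 → fast++
(s=4,f=10) a[fast]=0 → fast++
(s=4,f=11) a[fast]=6≠0 swap→a[4]=6 → slow++,fast++
(s=5,f=12) a[fast]=0 → fast++
(s=5,f=13) a[fast]=3≠0 swap→a[5]=3 → slow++,fast++
(s=6,f=14) a[fast]=0 → fast++
(s=6,f=15) a[fast]=0 → fast++
(s=6,f=16) a[fast]=0 → fast++
(s=6,f=17) a[fast]=0 → fast++
(s=6,f=18) a[fast]=0 → fast++
(s=6,f=19) a[fast]=4≠0 swap→a[6]=4 → slow++,fast++

slow=7, fast=20, a=[9, 9, 4, 6, 3, 4, 0, 0, 0, 0, 0, 0, 0, 0, 0, 0, 0, 0, 0, 0]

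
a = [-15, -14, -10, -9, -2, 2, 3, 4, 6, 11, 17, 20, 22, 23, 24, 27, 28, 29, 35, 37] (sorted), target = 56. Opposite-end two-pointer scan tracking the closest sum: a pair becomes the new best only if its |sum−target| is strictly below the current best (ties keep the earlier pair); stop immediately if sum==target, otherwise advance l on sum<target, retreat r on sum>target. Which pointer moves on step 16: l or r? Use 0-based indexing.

l=0 r=19: -15+37=22 d=34 *, l++
l=1 r=19: -14+37=23 d=33 *, l++
l=2 r=19: -10+37=27 d=29 *, l++
l=3 r=19: -9+37=28 d=28 *, l++
l=4 r=19: -2+37=35 d=21 *, l++
l=5 r=19: 2+37=39 d=17 *, l++
l=6 r=19: 3+37=40 d=16 *, l++
l=7 r=19: 4+37=41 d=15 *, l++
l=8 r=19: 6+37=43 d=13 *, l++
l=9 r=19: 11+37=48 d=8 *, l++
l=10 r=19: 17+37=54 d=2 *, l++
l=11 r=19: 20+37=57 d=1 *, r--
l=11 r=18: 20+35=55 d=1, l++
l=12 r=18: 22+35=57 d=1, r--
l=12 r=17: 22+29=51 d=5, l++
l=13 r=17: 23+29=52 d=4, l++

l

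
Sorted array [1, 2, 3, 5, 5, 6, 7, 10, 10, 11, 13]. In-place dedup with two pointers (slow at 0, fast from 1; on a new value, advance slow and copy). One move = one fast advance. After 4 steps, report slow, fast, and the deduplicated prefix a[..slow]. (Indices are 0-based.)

slow=3, fast=5, prefix=[1, 2, 3, 5]

slow=0 fast=1: a[fast]=2≠a[slow]=1 write a[1]=2, slow++,fast++
slow=1 fast=2: a[fast]=3≠a[slow]=2 write a[2]=3, slow++,fast++
slow=2 fast=3: a[fast]=5≠a[slow]=3 write a[3]=5, slow++,fast++
slow=3 fast=4: a[fast]=5=a[slow] dup, fast++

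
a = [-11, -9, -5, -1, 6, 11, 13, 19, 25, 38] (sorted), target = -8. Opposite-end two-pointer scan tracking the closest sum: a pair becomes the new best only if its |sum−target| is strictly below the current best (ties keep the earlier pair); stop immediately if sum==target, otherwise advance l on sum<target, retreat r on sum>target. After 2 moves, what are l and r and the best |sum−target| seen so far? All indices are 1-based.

l=1, r=8, best |Δ|=22

[1,10] -11+38=27 d=35 * → r--
[1,9] -11+25=14 d=22 * → r--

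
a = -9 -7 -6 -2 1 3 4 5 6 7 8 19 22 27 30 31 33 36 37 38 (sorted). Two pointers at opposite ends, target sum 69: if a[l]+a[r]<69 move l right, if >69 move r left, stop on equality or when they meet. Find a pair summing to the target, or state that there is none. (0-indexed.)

l=0 r=19: -9+38=29 <69, l++
l=1 r=19: -7+38=31 <69, l++
l=2 r=19: -6+38=32 <69, l++
l=3 r=19: -2+38=36 <69, l++
l=4 r=19: 1+38=39 <69, l++
l=5 r=19: 3+38=41 <69, l++
l=6 r=19: 4+38=42 <69, l++
l=7 r=19: 5+38=43 <69, l++
l=8 r=19: 6+38=44 <69, l++
l=9 r=19: 7+38=45 <69, l++
l=10 r=19: 8+38=46 <69, l++
l=11 r=19: 19+38=57 <69, l++
l=12 r=19: 22+38=60 <69, l++
l=13 r=19: 27+38=65 <69, l++
l=14 r=19: 30+38=68 <69, l++
l=15 r=19: 31+38=69, found

(31, 38)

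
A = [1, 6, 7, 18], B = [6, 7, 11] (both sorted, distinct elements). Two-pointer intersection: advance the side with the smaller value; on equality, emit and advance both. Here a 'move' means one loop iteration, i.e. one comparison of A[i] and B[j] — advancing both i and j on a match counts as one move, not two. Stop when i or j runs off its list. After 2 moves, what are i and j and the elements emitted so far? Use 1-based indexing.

i=1 j=1: 1<6, i++
i=2 j=1: 6==6 emit, i++,j++

i=3, j=2, emitted=[6]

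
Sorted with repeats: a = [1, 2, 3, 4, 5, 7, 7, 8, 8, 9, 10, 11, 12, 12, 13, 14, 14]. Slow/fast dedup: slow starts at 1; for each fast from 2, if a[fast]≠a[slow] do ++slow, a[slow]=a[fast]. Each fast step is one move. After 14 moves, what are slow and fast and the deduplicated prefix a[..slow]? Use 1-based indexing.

slow=1 fast=2: a[fast]=2≠a[slow]=1 write a[2]=2, slow++,fast++
slow=2 fast=3: a[fast]=3≠a[slow]=2 write a[3]=3, slow++,fast++
slow=3 fast=4: a[fast]=4≠a[slow]=3 write a[4]=4, slow++,fast++
slow=4 fast=5: a[fast]=5≠a[slow]=4 write a[5]=5, slow++,fast++
slow=5 fast=6: a[fast]=7≠a[slow]=5 write a[6]=7, slow++,fast++
slow=6 fast=7: a[fast]=7=a[slow] dup, fast++
slow=6 fast=8: a[fast]=8≠a[slow]=7 write a[7]=8, slow++,fast++
slow=7 fast=9: a[fast]=8=a[slow] dup, fast++
slow=7 fast=10: a[fast]=9≠a[slow]=8 write a[8]=9, slow++,fast++
slow=8 fast=11: a[fast]=10≠a[slow]=9 write a[9]=10, slow++,fast++
slow=9 fast=12: a[fast]=11≠a[slow]=10 write a[10]=11, slow++,fast++
slow=10 fast=13: a[fast]=12≠a[slow]=11 write a[11]=12, slow++,fast++
slow=11 fast=14: a[fast]=12=a[slow] dup, fast++
slow=11 fast=15: a[fast]=13≠a[slow]=12 write a[12]=13, slow++,fast++

slow=12, fast=16, prefix=[1, 2, 3, 4, 5, 7, 8, 9, 10, 11, 12, 13]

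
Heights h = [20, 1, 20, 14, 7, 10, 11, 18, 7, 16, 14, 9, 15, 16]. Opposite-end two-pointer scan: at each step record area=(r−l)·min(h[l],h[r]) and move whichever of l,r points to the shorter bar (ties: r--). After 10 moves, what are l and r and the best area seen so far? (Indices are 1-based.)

l=1, r=4, best area=208

[1,14] min(20,16)*13=208 best=208 * → r--
[1,13] min(20,15)*12=180 best=208 → r--
[1,12] min(20,9)*11=99 best=208 → r--
[1,11] min(20,14)*10=140 best=208 → r--
[1,10] min(20,16)*9=144 best=208 → r--
[1,9] min(20,7)*8=56 best=208 → r--
[1,8] min(20,18)*7=126 best=208 → r--
[1,7] min(20,11)*6=66 best=208 → r--
[1,6] min(20,10)*5=50 best=208 → r--
[1,5] min(20,7)*4=28 best=208 → r--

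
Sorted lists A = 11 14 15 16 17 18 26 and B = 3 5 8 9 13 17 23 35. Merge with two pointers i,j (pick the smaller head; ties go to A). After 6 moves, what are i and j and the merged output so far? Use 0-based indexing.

i=0 j=0: A[i]=11>B[j]=3 take 3, j++
i=0 j=1: A[i]=11>B[j]=5 take 5, j++
i=0 j=2: A[i]=11>B[j]=8 take 8, j++
i=0 j=3: A[i]=11>B[j]=9 take 9, j++
i=0 j=4: A[i]=11<=B[j]=13 take 11, i++
i=1 j=4: A[i]=14>B[j]=13 take 13, j++

i=1, j=5, merged so far=[3, 5, 8, 9, 11, 13]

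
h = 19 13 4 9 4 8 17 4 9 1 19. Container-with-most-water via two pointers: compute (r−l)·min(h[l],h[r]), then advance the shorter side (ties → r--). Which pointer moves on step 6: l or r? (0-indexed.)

r

l=0 r=10: min(19,19)*10=190 best=190 *, r--
l=0 r=9: min(19,1)*9=9 best=190, r--
l=0 r=8: min(19,9)*8=72 best=190, r--
l=0 r=7: min(19,4)*7=28 best=190, r--
l=0 r=6: min(19,17)*6=102 best=190, r--
l=0 r=5: min(19,8)*5=40 best=190, r--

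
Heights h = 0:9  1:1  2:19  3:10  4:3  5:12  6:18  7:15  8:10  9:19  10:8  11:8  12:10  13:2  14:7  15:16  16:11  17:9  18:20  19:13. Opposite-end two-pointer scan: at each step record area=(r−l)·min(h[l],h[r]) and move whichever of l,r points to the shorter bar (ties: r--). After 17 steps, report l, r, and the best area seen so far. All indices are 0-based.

l=16, r=18, best area=304

[0,19] min(9,13)*19=171 best=171 * → l++
[1,19] min(1,13)*18=18 best=171 → l++
[2,19] min(19,13)*17=221 best=221 * → r--
[2,18] min(19,20)*16=304 best=304 * → l++
[3,18] min(10,20)*15=150 best=304 → l++
[4,18] min(3,20)*14=42 best=304 → l++
[5,18] min(12,20)*13=156 best=304 → l++
[6,18] min(18,20)*12=216 best=304 → l++
[7,18] min(15,20)*11=165 best=304 → l++
[8,18] min(10,20)*10=100 best=304 → l++
[9,18] min(19,20)*9=171 best=304 → l++
[10,18] min(8,20)*8=64 best=304 → l++
[11,18] min(8,20)*7=56 best=304 → l++
[12,18] min(10,20)*6=60 best=304 → l++
[13,18] min(2,20)*5=10 best=304 → l++
[14,18] min(7,20)*4=28 best=304 → l++
[15,18] min(16,20)*3=48 best=304 → l++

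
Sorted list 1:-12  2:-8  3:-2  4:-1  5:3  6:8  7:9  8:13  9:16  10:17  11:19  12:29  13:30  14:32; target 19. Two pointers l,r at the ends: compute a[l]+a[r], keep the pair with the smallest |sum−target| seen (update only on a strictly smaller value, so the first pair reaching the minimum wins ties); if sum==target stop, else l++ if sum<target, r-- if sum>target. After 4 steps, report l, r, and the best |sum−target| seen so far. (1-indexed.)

l=2, r=11, best |Δ|=1

[1,14] -12+32=20 d=1 * → r--
[1,13] -12+30=18 d=1 → l++
[2,13] -8+30=22 d=3 → r--
[2,12] -8+29=21 d=2 → r--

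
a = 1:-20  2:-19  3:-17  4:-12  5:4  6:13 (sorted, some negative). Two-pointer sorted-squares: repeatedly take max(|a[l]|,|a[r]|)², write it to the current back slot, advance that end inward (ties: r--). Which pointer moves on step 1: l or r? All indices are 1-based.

l

l=1 r=6: |-20|>|13| out[6]=400, l++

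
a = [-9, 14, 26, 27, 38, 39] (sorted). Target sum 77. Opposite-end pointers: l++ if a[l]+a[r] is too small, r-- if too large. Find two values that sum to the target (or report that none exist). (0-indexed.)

l=0 r=5: -9+39=30 <77, l++
l=1 r=5: 14+39=53 <77, l++
l=2 r=5: 26+39=65 <77, l++
l=3 r=5: 27+39=66 <77, l++
l=4 r=5: 38+39=77, found

(38, 39)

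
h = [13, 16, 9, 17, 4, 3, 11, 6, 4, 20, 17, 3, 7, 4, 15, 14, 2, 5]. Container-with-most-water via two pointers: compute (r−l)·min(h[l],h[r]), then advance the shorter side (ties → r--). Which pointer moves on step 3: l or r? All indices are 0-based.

l

[0,17] min(13,5)*17=85 best=85 * → r--
[0,16] min(13,2)*16=32 best=85 → r--
[0,15] min(13,14)*15=195 best=195 * → l++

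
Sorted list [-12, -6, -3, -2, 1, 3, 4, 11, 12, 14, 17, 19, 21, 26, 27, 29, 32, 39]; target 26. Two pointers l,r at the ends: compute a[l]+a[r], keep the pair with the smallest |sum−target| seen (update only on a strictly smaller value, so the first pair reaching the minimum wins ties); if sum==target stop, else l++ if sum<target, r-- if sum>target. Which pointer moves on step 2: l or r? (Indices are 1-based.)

l

l=1 r=18: -12+39=27 d=1 *, r--
l=1 r=17: -12+32=20 d=6, l++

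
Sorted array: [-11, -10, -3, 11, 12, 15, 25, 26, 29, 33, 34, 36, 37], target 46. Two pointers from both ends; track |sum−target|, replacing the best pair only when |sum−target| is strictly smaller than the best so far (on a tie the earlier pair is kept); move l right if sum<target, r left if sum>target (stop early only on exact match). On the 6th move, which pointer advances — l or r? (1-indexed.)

l=1 r=13: -11+37=26 d=20 *, l++
l=2 r=13: -10+37=27 d=19 *, l++
l=3 r=13: -3+37=34 d=12 *, l++
l=4 r=13: 11+37=48 d=2 *, r--
l=4 r=12: 11+36=47 d=1 *, r--
l=4 r=11: 11+34=45 d=1, l++

l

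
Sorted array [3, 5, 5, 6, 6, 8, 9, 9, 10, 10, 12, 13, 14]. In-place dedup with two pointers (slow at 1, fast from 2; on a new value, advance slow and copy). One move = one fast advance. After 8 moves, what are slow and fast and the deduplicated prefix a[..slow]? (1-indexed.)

slow=6, fast=10, prefix=[3, 5, 6, 8, 9, 10]

slow=1 fast=2: a[fast]=5≠a[slow]=3 write a[2]=5, slow++,fast++
slow=2 fast=3: a[fast]=5=a[slow] dup, fast++
slow=2 fast=4: a[fast]=6≠a[slow]=5 write a[3]=6, slow++,fast++
slow=3 fast=5: a[fast]=6=a[slow] dup, fast++
slow=3 fast=6: a[fast]=8≠a[slow]=6 write a[4]=8, slow++,fast++
slow=4 fast=7: a[fast]=9≠a[slow]=8 write a[5]=9, slow++,fast++
slow=5 fast=8: a[fast]=9=a[slow] dup, fast++
slow=5 fast=9: a[fast]=10≠a[slow]=9 write a[6]=10, slow++,fast++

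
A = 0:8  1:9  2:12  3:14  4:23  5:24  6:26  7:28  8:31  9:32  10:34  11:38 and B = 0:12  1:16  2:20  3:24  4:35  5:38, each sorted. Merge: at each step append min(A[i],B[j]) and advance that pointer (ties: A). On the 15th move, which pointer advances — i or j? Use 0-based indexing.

i=0 j=0: A[i]=8<=B[j]=12 take 8, i++
i=1 j=0: A[i]=9<=B[j]=12 take 9, i++
i=2 j=0: A[i]=12<=B[j]=12 take 12, i++
i=3 j=0: A[i]=14>B[j]=12 take 12, j++
i=3 j=1: A[i]=14<=B[j]=16 take 14, i++
i=4 j=1: A[i]=23>B[j]=16 take 16, j++
i=4 j=2: A[i]=23>B[j]=20 take 20, j++
i=4 j=3: A[i]=23<=B[j]=24 take 23, i++
i=5 j=3: A[i]=24<=B[j]=24 take 24, i++
i=6 j=3: A[i]=26>B[j]=24 take 24, j++
i=6 j=4: A[i]=26<=B[j]=35 take 26, i++
i=7 j=4: A[i]=28<=B[j]=35 take 28, i++
i=8 j=4: A[i]=31<=B[j]=35 take 31, i++
i=9 j=4: A[i]=32<=B[j]=35 take 32, i++
i=10 j=4: A[i]=34<=B[j]=35 take 34, i++

i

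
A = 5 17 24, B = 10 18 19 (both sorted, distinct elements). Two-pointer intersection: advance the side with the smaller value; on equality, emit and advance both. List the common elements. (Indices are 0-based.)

intersection = []

i=0 j=0: 5<10, i++
i=1 j=0: 17>10, j++
i=1 j=1: 17<18, i++
i=2 j=1: 24>18, j++
i=2 j=2: 24>19, j++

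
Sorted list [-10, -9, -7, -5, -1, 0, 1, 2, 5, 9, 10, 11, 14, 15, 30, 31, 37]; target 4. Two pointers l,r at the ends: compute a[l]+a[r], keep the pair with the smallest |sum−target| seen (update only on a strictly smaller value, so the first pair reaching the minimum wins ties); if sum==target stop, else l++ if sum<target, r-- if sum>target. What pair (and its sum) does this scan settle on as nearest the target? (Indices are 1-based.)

[1,17] -10+37=27 d=23 * → r--
[1,16] -10+31=21 d=17 * → r--
[1,15] -10+30=20 d=16 * → r--
[1,14] -10+15=5 d=1 * → r--
[1,13] -10+14=4 d=0 * → stop

pair (-10, 14) with sum 4 (|Δ|=0)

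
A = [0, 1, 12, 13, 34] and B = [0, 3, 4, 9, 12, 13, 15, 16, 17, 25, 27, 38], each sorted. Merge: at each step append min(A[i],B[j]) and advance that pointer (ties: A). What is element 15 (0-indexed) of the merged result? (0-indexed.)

merged[15] = 34

i=0 j=0: A[i]=0<=B[j]=0 take 0, i++
i=1 j=0: A[i]=1>B[j]=0 take 0, j++
i=1 j=1: A[i]=1<=B[j]=3 take 1, i++
i=2 j=1: A[i]=12>B[j]=3 take 3, j++
i=2 j=2: A[i]=12>B[j]=4 take 4, j++
i=2 j=3: A[i]=12>B[j]=9 take 9, j++
i=2 j=4: A[i]=12<=B[j]=12 take 12, i++
i=3 j=4: A[i]=13>B[j]=12 take 12, j++
i=3 j=5: A[i]=13<=B[j]=13 take 13, i++
i=4 j=5: A[i]=34>B[j]=13 take 13, j++
i=4 j=6: A[i]=34>B[j]=15 take 15, j++
i=4 j=7: A[i]=34>B[j]=16 take 16, j++
i=4 j=8: A[i]=34>B[j]=17 take 17, j++
i=4 j=9: A[i]=34>B[j]=25 take 25, j++
i=4 j=10: A[i]=34>B[j]=27 take 27, j++
i=4 j=11: A[i]=34<=B[j]=38 take 34, i++
i=5 j=11: A done, take B[j]=38, j++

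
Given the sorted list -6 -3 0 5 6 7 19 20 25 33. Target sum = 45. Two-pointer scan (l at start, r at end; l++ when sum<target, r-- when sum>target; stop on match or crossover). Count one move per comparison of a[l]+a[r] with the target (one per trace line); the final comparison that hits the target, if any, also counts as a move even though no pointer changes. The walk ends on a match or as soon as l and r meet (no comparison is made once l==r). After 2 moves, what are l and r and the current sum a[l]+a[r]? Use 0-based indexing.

l=2, r=9, sum=33

l=0 r=9: -6+33=27 <45, l++
l=1 r=9: -3+33=30 <45, l++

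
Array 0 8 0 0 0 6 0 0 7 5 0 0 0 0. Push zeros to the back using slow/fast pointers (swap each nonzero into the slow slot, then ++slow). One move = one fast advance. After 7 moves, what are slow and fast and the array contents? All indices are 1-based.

slow=3, fast=8, a=[8, 6, 0, 0, 0, 0, 0, 0, 7, 5, 0, 0, 0, 0]

slow=1 fast=1: a[fast]=0, fast++
slow=1 fast=2: a[fast]=8≠0 swap→a[1]=8, slow++,fast++
slow=2 fast=3: a[fast]=0, fast++
slow=2 fast=4: a[fast]=0, fast++
slow=2 fast=5: a[fast]=0, fast++
slow=2 fast=6: a[fast]=6≠0 swap→a[2]=6, slow++,fast++
slow=3 fast=7: a[fast]=0, fast++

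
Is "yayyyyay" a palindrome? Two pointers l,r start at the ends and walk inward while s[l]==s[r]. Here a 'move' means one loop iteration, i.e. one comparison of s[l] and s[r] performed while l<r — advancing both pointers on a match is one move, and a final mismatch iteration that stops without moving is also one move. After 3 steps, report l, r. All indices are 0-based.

l=3, r=4

[0,7] 'y'=='y' → l++,r--
[1,6] 'a'=='a' → l++,r--
[2,5] 'y'=='y' → l++,r--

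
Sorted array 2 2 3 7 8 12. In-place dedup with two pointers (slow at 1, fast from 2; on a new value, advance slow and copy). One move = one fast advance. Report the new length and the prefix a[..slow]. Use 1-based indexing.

length 5; prefix = [2, 3, 7, 8, 12]

(s=1,f=2) a[fast]=2=a[slow] dup → fast++
(s=1,f=3) a[fast]=3≠a[slow]=2 write a[2]=3 → slow++,fast++
(s=2,f=4) a[fast]=7≠a[slow]=3 write a[3]=7 → slow++,fast++
(s=3,f=5) a[fast]=8≠a[slow]=7 write a[4]=8 → slow++,fast++
(s=4,f=6) a[fast]=12≠a[slow]=8 write a[5]=12 → slow++,fast++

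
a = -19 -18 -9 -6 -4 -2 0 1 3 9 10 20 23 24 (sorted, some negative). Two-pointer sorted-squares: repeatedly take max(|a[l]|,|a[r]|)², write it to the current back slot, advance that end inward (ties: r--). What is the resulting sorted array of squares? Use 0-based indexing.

l=0 r=13: |-19|<=|24| out[13]=576, r--
l=0 r=12: |-19|<=|23| out[12]=529, r--
l=0 r=11: |-19|<=|20| out[11]=400, r--
l=0 r=10: |-19|>|10| out[10]=361, l++
l=1 r=10: |-18|>|10| out[9]=324, l++
l=2 r=10: |-9|<=|10| out[8]=100, r--
l=2 r=9: |-9|<=|9| out[7]=81, r--
l=2 r=8: |-9|>|3| out[6]=81, l++
l=3 r=8: |-6|>|3| out[5]=36, l++
l=4 r=8: |-4|>|3| out[4]=16, l++
l=5 r=8: |-2|<=|3| out[3]=9, r--
l=5 r=7: |-2|>|1| out[2]=4, l++
l=6 r=7: |0|<=|1| out[1]=1, r--
l=6 r=6: |0|<=|0| out[0]=0, r--

[0, 1, 4, 9, 16, 36, 81, 81, 100, 324, 361, 400, 529, 576]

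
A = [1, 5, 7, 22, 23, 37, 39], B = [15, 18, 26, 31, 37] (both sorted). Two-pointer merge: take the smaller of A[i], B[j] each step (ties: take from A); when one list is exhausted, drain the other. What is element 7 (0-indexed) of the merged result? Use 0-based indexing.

i=0 j=0: A[i]=1<=B[j]=15 take 1, i++
i=1 j=0: A[i]=5<=B[j]=15 take 5, i++
i=2 j=0: A[i]=7<=B[j]=15 take 7, i++
i=3 j=0: A[i]=22>B[j]=15 take 15, j++
i=3 j=1: A[i]=22>B[j]=18 take 18, j++
i=3 j=2: A[i]=22<=B[j]=26 take 22, i++
i=4 j=2: A[i]=23<=B[j]=26 take 23, i++
i=5 j=2: A[i]=37>B[j]=26 take 26, j++
i=5 j=3: A[i]=37>B[j]=31 take 31, j++
i=5 j=4: A[i]=37<=B[j]=37 take 37, i++
i=6 j=4: A[i]=39>B[j]=37 take 37, j++
i=6 j=5: B done, take A[i]=39, i++

merged[7] = 26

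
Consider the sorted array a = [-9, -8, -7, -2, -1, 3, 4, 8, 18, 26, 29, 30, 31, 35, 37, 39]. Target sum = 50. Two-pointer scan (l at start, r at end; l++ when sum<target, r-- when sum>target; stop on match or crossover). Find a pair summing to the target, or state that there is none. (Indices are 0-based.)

no pair

[0,15] -9+39=30 <50 → l++
[1,15] -8+39=31 <50 → l++
[2,15] -7+39=32 <50 → l++
[3,15] -2+39=37 <50 → l++
[4,15] -1+39=38 <50 → l++
[5,15] 3+39=42 <50 → l++
[6,15] 4+39=43 <50 → l++
[7,15] 8+39=47 <50 → l++
[8,15] 18+39=57 >50 → r--
[8,14] 18+37=55 >50 → r--
[8,13] 18+35=53 >50 → r--
[8,12] 18+31=49 <50 → l++
[9,12] 26+31=57 >50 → r--
[9,11] 26+30=56 >50 → r--
[9,10] 26+29=55 >50 → r--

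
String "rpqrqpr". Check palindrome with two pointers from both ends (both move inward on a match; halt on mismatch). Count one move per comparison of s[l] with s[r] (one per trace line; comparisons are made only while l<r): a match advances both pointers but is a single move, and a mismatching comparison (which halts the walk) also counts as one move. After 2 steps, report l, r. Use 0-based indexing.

l=2, r=4

l=0 r=6: 'r'=='r', l++,r--
l=1 r=5: 'p'=='p', l++,r--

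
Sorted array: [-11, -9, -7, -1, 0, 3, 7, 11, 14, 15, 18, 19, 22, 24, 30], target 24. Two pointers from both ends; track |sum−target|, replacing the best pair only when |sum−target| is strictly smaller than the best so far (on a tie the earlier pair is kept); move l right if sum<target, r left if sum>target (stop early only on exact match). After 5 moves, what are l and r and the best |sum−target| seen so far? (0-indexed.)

l=4, r=13, best |Δ|=1

l=0 r=14: -11+30=19 d=5 *, l++
l=1 r=14: -9+30=21 d=3 *, l++
l=2 r=14: -7+30=23 d=1 *, l++
l=3 r=14: -1+30=29 d=5, r--
l=3 r=13: -1+24=23 d=1, l++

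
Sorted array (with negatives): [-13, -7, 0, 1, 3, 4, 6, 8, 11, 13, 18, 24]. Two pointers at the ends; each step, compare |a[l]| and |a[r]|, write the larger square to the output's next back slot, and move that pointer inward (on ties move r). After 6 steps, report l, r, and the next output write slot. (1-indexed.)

l=2, r=7, next write slot=6

l=1 r=12: |-13|<=|24| out[12]=576, r--
l=1 r=11: |-13|<=|18| out[11]=324, r--
l=1 r=10: |-13|<=|13| out[10]=169, r--
l=1 r=9: |-13|>|11| out[9]=169, l++
l=2 r=9: |-7|<=|11| out[8]=121, r--
l=2 r=8: |-7|<=|8| out[7]=64, r--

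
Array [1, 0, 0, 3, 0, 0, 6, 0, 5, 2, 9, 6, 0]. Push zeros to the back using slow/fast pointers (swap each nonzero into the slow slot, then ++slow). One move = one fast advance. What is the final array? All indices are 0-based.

slow=0 fast=0: a[fast]=1≠0 swap→a[0]=1, slow++,fast++
slow=1 fast=1: a[fast]=0, fast++
slow=1 fast=2: a[fast]=0, fast++
slow=1 fast=3: a[fast]=3≠0 swap→a[1]=3, slow++,fast++
slow=2 fast=4: a[fast]=0, fast++
slow=2 fast=5: a[fast]=0, fast++
slow=2 fast=6: a[fast]=6≠0 swap→a[2]=6, slow++,fast++
slow=3 fast=7: a[fast]=0, fast++
slow=3 fast=8: a[fast]=5≠0 swap→a[3]=5, slow++,fast++
slow=4 fast=9: a[fast]=2≠0 swap→a[4]=2, slow++,fast++
slow=5 fast=10: a[fast]=9≠0 swap→a[5]=9, slow++,fast++
slow=6 fast=11: a[fast]=6≠0 swap→a[6]=6, slow++,fast++
slow=7 fast=12: a[fast]=0, fast++

[1, 3, 6, 5, 2, 9, 6, 0, 0, 0, 0, 0, 0]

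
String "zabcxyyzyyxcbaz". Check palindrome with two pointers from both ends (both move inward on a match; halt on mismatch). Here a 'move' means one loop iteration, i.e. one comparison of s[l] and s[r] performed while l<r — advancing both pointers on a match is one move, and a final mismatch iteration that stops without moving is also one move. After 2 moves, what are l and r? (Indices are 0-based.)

l=2, r=12

l=0 r=14: 'z'=='z', l++,r--
l=1 r=13: 'a'=='a', l++,r--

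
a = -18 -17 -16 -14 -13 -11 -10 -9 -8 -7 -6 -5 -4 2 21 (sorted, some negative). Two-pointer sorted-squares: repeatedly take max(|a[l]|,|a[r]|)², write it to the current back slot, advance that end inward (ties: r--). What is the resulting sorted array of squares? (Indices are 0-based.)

l=0 r=14: |-18|<=|21| out[14]=441, r--
l=0 r=13: |-18|>|2| out[13]=324, l++
l=1 r=13: |-17|>|2| out[12]=289, l++
l=2 r=13: |-16|>|2| out[11]=256, l++
l=3 r=13: |-14|>|2| out[10]=196, l++
l=4 r=13: |-13|>|2| out[9]=169, l++
l=5 r=13: |-11|>|2| out[8]=121, l++
l=6 r=13: |-10|>|2| out[7]=100, l++
l=7 r=13: |-9|>|2| out[6]=81, l++
l=8 r=13: |-8|>|2| out[5]=64, l++
l=9 r=13: |-7|>|2| out[4]=49, l++
l=10 r=13: |-6|>|2| out[3]=36, l++
l=11 r=13: |-5|>|2| out[2]=25, l++
l=12 r=13: |-4|>|2| out[1]=16, l++
l=13 r=13: |2|<=|2| out[0]=4, r--

[4, 16, 25, 36, 49, 64, 81, 100, 121, 169, 196, 256, 289, 324, 441]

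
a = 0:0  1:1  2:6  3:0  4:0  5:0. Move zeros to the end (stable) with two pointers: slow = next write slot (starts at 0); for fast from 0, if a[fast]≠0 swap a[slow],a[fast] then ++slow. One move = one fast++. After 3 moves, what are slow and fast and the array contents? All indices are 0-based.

slow=2, fast=3, a=[1, 6, 0, 0, 0, 0]

slow=0 fast=0: a[fast]=0, fast++
slow=0 fast=1: a[fast]=1≠0 swap→a[0]=1, slow++,fast++
slow=1 fast=2: a[fast]=6≠0 swap→a[1]=6, slow++,fast++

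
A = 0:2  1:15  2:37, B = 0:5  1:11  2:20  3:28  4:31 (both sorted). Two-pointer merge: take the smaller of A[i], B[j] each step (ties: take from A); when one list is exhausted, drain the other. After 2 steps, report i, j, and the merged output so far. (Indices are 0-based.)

i=1, j=1, merged so far=[2, 5]

[i=0,j=0] A[i]=2<=B[j]=5 take 2 → i++
[i=1,j=0] A[i]=15>B[j]=5 take 5 → j++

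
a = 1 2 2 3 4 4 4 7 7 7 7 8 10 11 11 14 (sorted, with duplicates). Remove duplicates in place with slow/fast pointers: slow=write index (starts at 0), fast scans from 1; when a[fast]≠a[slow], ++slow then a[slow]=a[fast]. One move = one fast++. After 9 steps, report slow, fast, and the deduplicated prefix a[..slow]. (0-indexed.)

slow=4, fast=10, prefix=[1, 2, 3, 4, 7]

(s=0,f=1) a[fast]=2≠a[slow]=1 write a[1]=2 → slow++,fast++
(s=1,f=2) a[fast]=2=a[slow] dup → fast++
(s=1,f=3) a[fast]=3≠a[slow]=2 write a[2]=3 → slow++,fast++
(s=2,f=4) a[fast]=4≠a[slow]=3 write a[3]=4 → slow++,fast++
(s=3,f=5) a[fast]=4=a[slow] dup → fast++
(s=3,f=6) a[fast]=4=a[slow] dup → fast++
(s=3,f=7) a[fast]=7≠a[slow]=4 write a[4]=7 → slow++,fast++
(s=4,f=8) a[fast]=7=a[slow] dup → fast++
(s=4,f=9) a[fast]=7=a[slow] dup → fast++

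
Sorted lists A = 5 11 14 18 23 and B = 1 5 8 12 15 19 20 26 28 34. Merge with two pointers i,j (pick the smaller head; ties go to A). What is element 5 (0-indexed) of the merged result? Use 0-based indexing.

i=0 j=0: A[i]=5>B[j]=1 take 1, j++
i=0 j=1: A[i]=5<=B[j]=5 take 5, i++
i=1 j=1: A[i]=11>B[j]=5 take 5, j++
i=1 j=2: A[i]=11>B[j]=8 take 8, j++
i=1 j=3: A[i]=11<=B[j]=12 take 11, i++
i=2 j=3: A[i]=14>B[j]=12 take 12, j++
i=2 j=4: A[i]=14<=B[j]=15 take 14, i++
i=3 j=4: A[i]=18>B[j]=15 take 15, j++
i=3 j=5: A[i]=18<=B[j]=19 take 18, i++
i=4 j=5: A[i]=23>B[j]=19 take 19, j++
i=4 j=6: A[i]=23>B[j]=20 take 20, j++
i=4 j=7: A[i]=23<=B[j]=26 take 23, i++
i=5 j=7: A done, take B[j]=26, j++
i=5 j=8: A done, take B[j]=28, j++
i=5 j=9: A done, take B[j]=34, j++

merged[5] = 12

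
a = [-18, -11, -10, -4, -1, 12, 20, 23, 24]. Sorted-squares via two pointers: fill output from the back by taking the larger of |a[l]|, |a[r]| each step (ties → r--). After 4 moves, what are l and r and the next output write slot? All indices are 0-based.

[0,8] |-18|<=|24| out[8]=576 → r--
[0,7] |-18|<=|23| out[7]=529 → r--
[0,6] |-18|<=|20| out[6]=400 → r--
[0,5] |-18|>|12| out[5]=324 → l++

l=1, r=5, next write slot=4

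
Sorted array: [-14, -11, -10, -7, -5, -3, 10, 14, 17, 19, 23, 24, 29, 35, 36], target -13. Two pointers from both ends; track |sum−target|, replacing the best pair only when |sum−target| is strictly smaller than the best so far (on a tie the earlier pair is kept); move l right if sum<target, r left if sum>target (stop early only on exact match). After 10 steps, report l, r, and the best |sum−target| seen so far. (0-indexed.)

l=1, r=5, best |Δ|=4

[0,14] -14+36=22 d=35 * → r--
[0,13] -14+35=21 d=34 * → r--
[0,12] -14+29=15 d=28 * → r--
[0,11] -14+24=10 d=23 * → r--
[0,10] -14+23=9 d=22 * → r--
[0,9] -14+19=5 d=18 * → r--
[0,8] -14+17=3 d=16 * → r--
[0,7] -14+14=0 d=13 * → r--
[0,6] -14+10=-4 d=9 * → r--
[0,5] -14+-3=-17 d=4 * → l++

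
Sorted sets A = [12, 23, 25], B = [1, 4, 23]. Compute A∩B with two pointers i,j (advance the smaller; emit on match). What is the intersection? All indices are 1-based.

intersection = [23]

i=1 j=1: 12>1, j++
i=1 j=2: 12>4, j++
i=1 j=3: 12<23, i++
i=2 j=3: 23==23 emit, i++,j++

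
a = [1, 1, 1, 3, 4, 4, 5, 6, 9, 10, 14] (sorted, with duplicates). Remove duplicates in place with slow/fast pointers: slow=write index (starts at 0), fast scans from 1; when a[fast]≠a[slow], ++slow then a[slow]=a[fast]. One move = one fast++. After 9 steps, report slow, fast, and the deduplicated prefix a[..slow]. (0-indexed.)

slow=6, fast=10, prefix=[1, 3, 4, 5, 6, 9, 10]

slow=0 fast=1: a[fast]=1=a[slow] dup, fast++
slow=0 fast=2: a[fast]=1=a[slow] dup, fast++
slow=0 fast=3: a[fast]=3≠a[slow]=1 write a[1]=3, slow++,fast++
slow=1 fast=4: a[fast]=4≠a[slow]=3 write a[2]=4, slow++,fast++
slow=2 fast=5: a[fast]=4=a[slow] dup, fast++
slow=2 fast=6: a[fast]=5≠a[slow]=4 write a[3]=5, slow++,fast++
slow=3 fast=7: a[fast]=6≠a[slow]=5 write a[4]=6, slow++,fast++
slow=4 fast=8: a[fast]=9≠a[slow]=6 write a[5]=9, slow++,fast++
slow=5 fast=9: a[fast]=10≠a[slow]=9 write a[6]=10, slow++,fast++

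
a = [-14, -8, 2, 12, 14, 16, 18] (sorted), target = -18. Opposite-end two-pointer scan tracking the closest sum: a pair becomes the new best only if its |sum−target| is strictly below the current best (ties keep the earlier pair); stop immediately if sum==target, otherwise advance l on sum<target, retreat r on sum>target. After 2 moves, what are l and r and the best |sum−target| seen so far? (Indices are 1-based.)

l=1, r=5, best |Δ|=20

[1,7] -14+18=4 d=22 * → r--
[1,6] -14+16=2 d=20 * → r--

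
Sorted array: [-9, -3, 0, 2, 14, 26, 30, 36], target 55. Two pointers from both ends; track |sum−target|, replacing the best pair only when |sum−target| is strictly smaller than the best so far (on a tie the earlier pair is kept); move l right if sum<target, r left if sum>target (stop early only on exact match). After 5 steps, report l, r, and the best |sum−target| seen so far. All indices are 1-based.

l=6, r=8, best |Δ|=5

[1,8] -9+36=27 d=28 * → l++
[2,8] -3+36=33 d=22 * → l++
[3,8] 0+36=36 d=19 * → l++
[4,8] 2+36=38 d=17 * → l++
[5,8] 14+36=50 d=5 * → l++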